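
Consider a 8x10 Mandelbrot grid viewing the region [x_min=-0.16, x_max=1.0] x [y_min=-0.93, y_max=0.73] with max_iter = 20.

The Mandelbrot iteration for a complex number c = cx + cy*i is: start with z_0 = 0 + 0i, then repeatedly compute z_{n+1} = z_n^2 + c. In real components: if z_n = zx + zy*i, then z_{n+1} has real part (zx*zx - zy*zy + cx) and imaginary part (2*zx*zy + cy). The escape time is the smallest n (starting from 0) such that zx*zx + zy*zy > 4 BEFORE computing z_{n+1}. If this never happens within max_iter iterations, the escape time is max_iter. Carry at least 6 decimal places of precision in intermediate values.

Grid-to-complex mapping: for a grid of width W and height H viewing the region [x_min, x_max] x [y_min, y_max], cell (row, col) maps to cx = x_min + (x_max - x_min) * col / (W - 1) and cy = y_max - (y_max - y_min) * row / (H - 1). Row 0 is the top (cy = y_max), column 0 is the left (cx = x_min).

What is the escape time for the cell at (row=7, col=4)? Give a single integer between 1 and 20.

z_0 = 0 + 0i, c = 0.5029 + -0.5611i
Iter 1: z = 0.5029 + -0.5611i, |z|^2 = 0.5677
Iter 2: z = 0.4409 + -1.1254i, |z|^2 = 1.4610
Iter 3: z = -0.5694 + -1.5535i, |z|^2 = 2.7374
Iter 4: z = -1.5862 + 1.2078i, |z|^2 = 3.9750
Iter 5: z = 1.5600 + -4.3929i, |z|^2 = 21.7315
Escaped at iteration 5

Answer: 5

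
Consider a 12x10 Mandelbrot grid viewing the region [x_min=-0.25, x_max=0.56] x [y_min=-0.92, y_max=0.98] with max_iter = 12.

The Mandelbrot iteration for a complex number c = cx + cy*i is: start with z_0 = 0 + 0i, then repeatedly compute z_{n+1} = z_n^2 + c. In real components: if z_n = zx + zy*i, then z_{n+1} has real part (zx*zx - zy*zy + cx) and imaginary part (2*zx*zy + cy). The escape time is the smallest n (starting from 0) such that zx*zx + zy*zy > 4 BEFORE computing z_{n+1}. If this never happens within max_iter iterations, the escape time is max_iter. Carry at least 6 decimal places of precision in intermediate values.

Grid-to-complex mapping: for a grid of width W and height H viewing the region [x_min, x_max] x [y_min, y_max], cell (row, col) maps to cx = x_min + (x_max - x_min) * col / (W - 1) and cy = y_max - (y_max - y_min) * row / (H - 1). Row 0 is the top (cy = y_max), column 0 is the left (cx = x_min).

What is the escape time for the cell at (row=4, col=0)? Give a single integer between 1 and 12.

z_0 = 0 + 0i, c = -0.2500 + 0.1356i
Iter 1: z = -0.2500 + 0.1356i, |z|^2 = 0.0809
Iter 2: z = -0.2059 + 0.0678i, |z|^2 = 0.0470
Iter 3: z = -0.2122 + 0.1076i, |z|^2 = 0.0566
Iter 4: z = -0.2166 + 0.0899i, |z|^2 = 0.0550
Iter 5: z = -0.2112 + 0.0966i, |z|^2 = 0.0539
Iter 6: z = -0.2147 + 0.0947i, |z|^2 = 0.0551
Iter 7: z = -0.2129 + 0.0949i, |z|^2 = 0.0543
Iter 8: z = -0.2137 + 0.0952i, |z|^2 = 0.0547
Iter 9: z = -0.2134 + 0.0949i, |z|^2 = 0.0545
Iter 10: z = -0.2135 + 0.0951i, |z|^2 = 0.0546
Iter 11: z = -0.2135 + 0.0950i, |z|^2 = 0.0546

Answer: 12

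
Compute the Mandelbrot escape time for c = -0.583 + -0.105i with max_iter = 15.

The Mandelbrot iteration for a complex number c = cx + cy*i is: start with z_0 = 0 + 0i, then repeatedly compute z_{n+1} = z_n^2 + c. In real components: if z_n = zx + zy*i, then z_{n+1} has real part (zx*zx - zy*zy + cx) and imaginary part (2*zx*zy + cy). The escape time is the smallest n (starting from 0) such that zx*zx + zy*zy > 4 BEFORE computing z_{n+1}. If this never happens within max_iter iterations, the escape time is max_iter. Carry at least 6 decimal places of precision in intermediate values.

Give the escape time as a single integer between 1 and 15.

Answer: 15

Derivation:
z_0 = 0 + 0i, c = -0.5830 + -0.1050i
Iter 1: z = -0.5830 + -0.1050i, |z|^2 = 0.3509
Iter 2: z = -0.2541 + 0.0174i, |z|^2 = 0.0649
Iter 3: z = -0.5187 + -0.1139i, |z|^2 = 0.2820
Iter 4: z = -0.3269 + 0.0131i, |z|^2 = 0.1070
Iter 5: z = -0.4763 + -0.1136i, |z|^2 = 0.2398
Iter 6: z = -0.3690 + 0.0032i, |z|^2 = 0.1362
Iter 7: z = -0.4468 + -0.1074i, |z|^2 = 0.2112
Iter 8: z = -0.3949 + -0.0091i, |z|^2 = 0.1560
Iter 9: z = -0.4272 + -0.0978i, |z|^2 = 0.1920
Iter 10: z = -0.4101 + -0.0214i, |z|^2 = 0.1686
Iter 11: z = -0.4153 + -0.0874i, |z|^2 = 0.1801
Iter 12: z = -0.4182 + -0.0324i, |z|^2 = 0.1759
Iter 13: z = -0.4092 + -0.0779i, |z|^2 = 0.1735
Iter 14: z = -0.4217 + -0.0412i, |z|^2 = 0.1795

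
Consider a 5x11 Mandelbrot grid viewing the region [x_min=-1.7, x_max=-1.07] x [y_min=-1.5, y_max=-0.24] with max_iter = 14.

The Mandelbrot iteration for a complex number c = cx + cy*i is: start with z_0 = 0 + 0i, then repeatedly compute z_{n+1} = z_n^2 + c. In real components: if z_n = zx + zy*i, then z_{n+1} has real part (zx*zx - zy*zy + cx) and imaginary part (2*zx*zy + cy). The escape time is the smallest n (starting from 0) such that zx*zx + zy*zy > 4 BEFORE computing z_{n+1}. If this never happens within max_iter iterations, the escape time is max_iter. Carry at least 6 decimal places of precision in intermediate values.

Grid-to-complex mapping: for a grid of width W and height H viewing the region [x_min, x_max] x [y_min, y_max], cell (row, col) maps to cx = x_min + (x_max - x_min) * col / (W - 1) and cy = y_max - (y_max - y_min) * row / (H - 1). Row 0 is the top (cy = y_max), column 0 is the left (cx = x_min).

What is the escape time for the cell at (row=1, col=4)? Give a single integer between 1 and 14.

z_0 = 0 + 0i, c = -1.0700 + -0.3660i
Iter 1: z = -1.0700 + -0.3660i, |z|^2 = 1.2789
Iter 2: z = -0.0591 + 0.4172i, |z|^2 = 0.1776
Iter 3: z = -1.2406 + -0.4153i, |z|^2 = 1.7116
Iter 4: z = 0.2966 + 0.6644i, |z|^2 = 0.5294
Iter 5: z = -1.4234 + 0.0282i, |z|^2 = 2.0269
Iter 6: z = 0.9554 + -0.4462i, |z|^2 = 1.1118
Iter 7: z = -0.3564 + -1.2185i, |z|^2 = 1.6118
Iter 8: z = -2.4278 + 0.5025i, |z|^2 = 6.1468
Escaped at iteration 8

Answer: 8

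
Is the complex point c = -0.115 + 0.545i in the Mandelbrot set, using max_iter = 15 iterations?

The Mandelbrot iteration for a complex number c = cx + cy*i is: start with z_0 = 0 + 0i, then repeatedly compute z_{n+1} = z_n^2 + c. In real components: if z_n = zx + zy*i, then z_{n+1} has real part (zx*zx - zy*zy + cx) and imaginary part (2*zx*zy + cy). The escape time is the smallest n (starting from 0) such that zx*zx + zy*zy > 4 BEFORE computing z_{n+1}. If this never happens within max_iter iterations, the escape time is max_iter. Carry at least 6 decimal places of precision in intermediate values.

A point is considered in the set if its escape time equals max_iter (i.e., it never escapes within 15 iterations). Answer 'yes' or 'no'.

Answer: yes

Derivation:
z_0 = 0 + 0i, c = -0.1150 + 0.5450i
Iter 1: z = -0.1150 + 0.5450i, |z|^2 = 0.3103
Iter 2: z = -0.3988 + 0.4197i, |z|^2 = 0.3351
Iter 3: z = -0.1321 + 0.2103i, |z|^2 = 0.0617
Iter 4: z = -0.1418 + 0.4895i, |z|^2 = 0.2597
Iter 5: z = -0.3345 + 0.4062i, |z|^2 = 0.2769
Iter 6: z = -0.1681 + 0.2733i, |z|^2 = 0.1029
Iter 7: z = -0.1614 + 0.4531i, |z|^2 = 0.2314
Iter 8: z = -0.2943 + 0.3987i, |z|^2 = 0.2456
Iter 9: z = -0.1874 + 0.3103i, |z|^2 = 0.1314
Iter 10: z = -0.1762 + 0.4287i, |z|^2 = 0.2148
Iter 11: z = -0.2677 + 0.3939i, |z|^2 = 0.2269
Iter 12: z = -0.1985 + 0.3341i, |z|^2 = 0.1510
Iter 13: z = -0.1872 + 0.4124i, |z|^2 = 0.2051
Iter 14: z = -0.2500 + 0.3906i, |z|^2 = 0.2151
Did not escape in 15 iterations → in set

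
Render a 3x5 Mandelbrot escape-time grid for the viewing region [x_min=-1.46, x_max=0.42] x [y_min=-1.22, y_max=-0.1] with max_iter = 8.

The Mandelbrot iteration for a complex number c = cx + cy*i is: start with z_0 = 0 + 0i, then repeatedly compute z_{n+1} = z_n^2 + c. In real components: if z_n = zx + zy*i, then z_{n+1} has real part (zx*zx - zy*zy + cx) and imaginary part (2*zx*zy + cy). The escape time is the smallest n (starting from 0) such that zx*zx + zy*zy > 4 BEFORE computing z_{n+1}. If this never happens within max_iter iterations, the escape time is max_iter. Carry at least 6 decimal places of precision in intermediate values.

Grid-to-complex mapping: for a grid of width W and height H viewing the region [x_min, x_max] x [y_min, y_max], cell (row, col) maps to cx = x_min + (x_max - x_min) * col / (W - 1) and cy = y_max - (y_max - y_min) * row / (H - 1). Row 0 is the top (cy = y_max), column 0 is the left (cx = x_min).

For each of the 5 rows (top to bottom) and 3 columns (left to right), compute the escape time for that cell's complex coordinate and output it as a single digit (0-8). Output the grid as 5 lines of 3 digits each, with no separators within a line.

Answer: 887
488
386
343
232

Derivation:
(row=0, col=0): c = -1.4600 + -0.1000i → escape time 8
(row=0, col=1): c = -0.5200 + -0.1000i → escape time 8
(row=0, col=2): c = 0.4200 + -0.1000i → escape time 7
(row=1, col=0): c = -1.4600 + -0.3800i → escape time 4
(row=1, col=1): c = -0.5200 + -0.3800i → escape time 8
(row=1, col=2): c = 0.4200 + -0.3800i → escape time 8
(row=2, col=0): c = -1.4600 + -0.6600i → escape time 3
(row=2, col=1): c = -0.5200 + -0.6600i → escape time 8
(row=2, col=2): c = 0.4200 + -0.6600i → escape time 6
(row=3, col=0): c = -1.4600 + -0.9400i → escape time 3
(row=3, col=1): c = -0.5200 + -0.9400i → escape time 4
(row=3, col=2): c = 0.4200 + -0.9400i → escape time 3
(row=4, col=0): c = -1.4600 + -1.2200i → escape time 2
(row=4, col=1): c = -0.5200 + -1.2200i → escape time 3
(row=4, col=2): c = 0.4200 + -1.2200i → escape time 2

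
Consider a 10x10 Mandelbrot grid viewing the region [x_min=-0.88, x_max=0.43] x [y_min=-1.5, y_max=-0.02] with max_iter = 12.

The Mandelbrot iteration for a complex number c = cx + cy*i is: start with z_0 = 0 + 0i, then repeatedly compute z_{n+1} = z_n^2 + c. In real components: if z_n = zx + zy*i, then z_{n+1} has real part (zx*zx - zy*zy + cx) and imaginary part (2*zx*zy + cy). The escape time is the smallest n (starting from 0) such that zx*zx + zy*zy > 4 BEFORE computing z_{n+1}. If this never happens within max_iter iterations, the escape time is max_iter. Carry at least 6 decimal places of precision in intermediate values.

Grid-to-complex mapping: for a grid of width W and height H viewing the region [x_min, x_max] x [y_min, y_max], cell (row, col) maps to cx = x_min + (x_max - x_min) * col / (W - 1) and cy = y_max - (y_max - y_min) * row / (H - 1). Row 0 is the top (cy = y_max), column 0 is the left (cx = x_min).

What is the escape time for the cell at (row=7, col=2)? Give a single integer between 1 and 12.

z_0 = 0 + 0i, c = -0.5889 + -1.1711i
Iter 1: z = -0.5889 + -1.1711i, |z|^2 = 1.7183
Iter 2: z = -1.6136 + 0.2082i, |z|^2 = 2.6471
Iter 3: z = 1.9715 + -1.8430i, |z|^2 = 7.2834
Escaped at iteration 3

Answer: 3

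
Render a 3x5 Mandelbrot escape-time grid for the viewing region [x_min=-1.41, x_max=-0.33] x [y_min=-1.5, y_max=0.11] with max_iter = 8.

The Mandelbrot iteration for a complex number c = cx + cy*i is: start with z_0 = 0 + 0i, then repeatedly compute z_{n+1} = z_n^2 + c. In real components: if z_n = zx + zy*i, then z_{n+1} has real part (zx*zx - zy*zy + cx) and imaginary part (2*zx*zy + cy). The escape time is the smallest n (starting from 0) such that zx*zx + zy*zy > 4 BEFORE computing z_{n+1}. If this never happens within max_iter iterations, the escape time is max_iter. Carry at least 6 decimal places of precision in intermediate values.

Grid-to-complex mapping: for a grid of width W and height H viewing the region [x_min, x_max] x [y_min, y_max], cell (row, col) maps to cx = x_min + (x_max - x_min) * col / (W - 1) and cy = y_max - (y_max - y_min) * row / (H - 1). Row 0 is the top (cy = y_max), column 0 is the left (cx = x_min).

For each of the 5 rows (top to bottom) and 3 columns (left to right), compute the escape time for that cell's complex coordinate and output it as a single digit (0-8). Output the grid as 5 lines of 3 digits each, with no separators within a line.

Answer: 888
588
348
234
122

Derivation:
(row=0, col=0): c = -1.4100 + 0.1100i → escape time 8
(row=0, col=1): c = -0.8700 + 0.1100i → escape time 8
(row=0, col=2): c = -0.3300 + 0.1100i → escape time 8
(row=1, col=0): c = -1.4100 + -0.2925i → escape time 5
(row=1, col=1): c = -0.8700 + -0.2925i → escape time 8
(row=1, col=2): c = -0.3300 + -0.2925i → escape time 8
(row=2, col=0): c = -1.4100 + -0.6950i → escape time 3
(row=2, col=1): c = -0.8700 + -0.6950i → escape time 4
(row=2, col=2): c = -0.3300 + -0.6950i → escape time 8
(row=3, col=0): c = -1.4100 + -1.0975i → escape time 2
(row=3, col=1): c = -0.8700 + -1.0975i → escape time 3
(row=3, col=2): c = -0.3300 + -1.0975i → escape time 4
(row=4, col=0): c = -1.4100 + -1.5000i → escape time 1
(row=4, col=1): c = -0.8700 + -1.5000i → escape time 2
(row=4, col=2): c = -0.3300 + -1.5000i → escape time 2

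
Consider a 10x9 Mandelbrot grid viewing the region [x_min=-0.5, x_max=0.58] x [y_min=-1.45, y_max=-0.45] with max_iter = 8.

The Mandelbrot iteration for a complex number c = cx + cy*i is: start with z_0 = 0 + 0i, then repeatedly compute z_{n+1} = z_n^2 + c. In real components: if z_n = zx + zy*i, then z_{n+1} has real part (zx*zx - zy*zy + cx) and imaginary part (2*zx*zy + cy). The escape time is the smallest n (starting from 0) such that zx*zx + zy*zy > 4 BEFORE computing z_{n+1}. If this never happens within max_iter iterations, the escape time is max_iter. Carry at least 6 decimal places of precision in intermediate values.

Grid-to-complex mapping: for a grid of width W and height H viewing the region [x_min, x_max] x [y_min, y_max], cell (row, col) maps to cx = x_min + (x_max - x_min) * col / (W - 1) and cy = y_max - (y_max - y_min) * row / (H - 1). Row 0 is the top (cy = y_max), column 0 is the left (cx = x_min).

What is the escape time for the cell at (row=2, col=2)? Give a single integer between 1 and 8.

z_0 = 0 + 0i, c = -0.2600 + -0.7000i
Iter 1: z = -0.2600 + -0.7000i, |z|^2 = 0.5576
Iter 2: z = -0.6824 + -0.3360i, |z|^2 = 0.5786
Iter 3: z = 0.0928 + -0.2414i, |z|^2 = 0.0669
Iter 4: z = -0.3097 + -0.7448i, |z|^2 = 0.6506
Iter 5: z = -0.7188 + -0.2387i, |z|^2 = 0.5737
Iter 6: z = 0.1997 + -0.3568i, |z|^2 = 0.1672
Iter 7: z = -0.3474 + -0.8425i, |z|^2 = 0.8306

Answer: 8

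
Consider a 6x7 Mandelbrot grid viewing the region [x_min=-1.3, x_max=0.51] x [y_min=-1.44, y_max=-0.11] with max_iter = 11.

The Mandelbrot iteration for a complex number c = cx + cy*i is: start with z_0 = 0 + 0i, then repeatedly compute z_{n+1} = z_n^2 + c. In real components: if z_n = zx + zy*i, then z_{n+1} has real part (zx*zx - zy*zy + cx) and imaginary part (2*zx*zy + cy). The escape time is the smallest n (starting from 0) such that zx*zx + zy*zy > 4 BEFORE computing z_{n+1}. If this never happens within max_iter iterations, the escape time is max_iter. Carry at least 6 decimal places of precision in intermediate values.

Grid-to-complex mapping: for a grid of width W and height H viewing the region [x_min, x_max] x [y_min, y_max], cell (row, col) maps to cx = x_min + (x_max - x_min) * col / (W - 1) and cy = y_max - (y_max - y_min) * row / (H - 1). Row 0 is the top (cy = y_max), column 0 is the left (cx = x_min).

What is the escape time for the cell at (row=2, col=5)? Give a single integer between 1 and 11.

Answer: 4

Derivation:
z_0 = 0 + 0i, c = 0.5100 + -0.5533i
Iter 1: z = 0.5100 + -0.5533i, |z|^2 = 0.5663
Iter 2: z = 0.4639 + -1.1177i, |z|^2 = 1.4646
Iter 3: z = -0.5241 + -1.5904i, |z|^2 = 2.8041
Iter 4: z = -1.7447 + 1.1138i, |z|^2 = 4.2846
Escaped at iteration 4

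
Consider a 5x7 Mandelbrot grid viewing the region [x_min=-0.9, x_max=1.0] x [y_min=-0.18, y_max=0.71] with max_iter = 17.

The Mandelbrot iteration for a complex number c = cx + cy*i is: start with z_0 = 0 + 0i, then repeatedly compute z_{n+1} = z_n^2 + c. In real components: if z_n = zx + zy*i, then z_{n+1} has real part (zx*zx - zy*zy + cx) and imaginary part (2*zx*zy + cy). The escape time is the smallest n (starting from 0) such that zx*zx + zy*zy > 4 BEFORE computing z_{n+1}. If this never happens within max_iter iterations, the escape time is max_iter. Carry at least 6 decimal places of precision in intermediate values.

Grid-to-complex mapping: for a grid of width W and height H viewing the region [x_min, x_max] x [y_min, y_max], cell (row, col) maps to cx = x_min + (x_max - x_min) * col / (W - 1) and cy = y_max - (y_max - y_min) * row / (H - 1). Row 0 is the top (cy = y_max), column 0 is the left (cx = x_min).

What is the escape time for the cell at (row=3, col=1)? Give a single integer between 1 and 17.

z_0 = 0 + 0i, c = -0.4250 + 0.2650i
Iter 1: z = -0.4250 + 0.2650i, |z|^2 = 0.2509
Iter 2: z = -0.3146 + 0.0397i, |z|^2 = 0.1006
Iter 3: z = -0.3276 + 0.2400i, |z|^2 = 0.1649
Iter 4: z = -0.3753 + 0.1078i, |z|^2 = 0.1524
Iter 5: z = -0.2958 + 0.1841i, |z|^2 = 0.1214
Iter 6: z = -0.3714 + 0.1561i, |z|^2 = 0.1623
Iter 7: z = -0.3114 + 0.1491i, |z|^2 = 0.1192
Iter 8: z = -0.3502 + 0.1722i, |z|^2 = 0.1523
Iter 9: z = -0.3320 + 0.1444i, |z|^2 = 0.1311
Iter 10: z = -0.3356 + 0.1691i, |z|^2 = 0.1413
Iter 11: z = -0.3409 + 0.1515i, |z|^2 = 0.1392
Iter 12: z = -0.3317 + 0.1617i, |z|^2 = 0.1362
Iter 13: z = -0.3411 + 0.1577i, |z|^2 = 0.1412
Iter 14: z = -0.3335 + 0.1574i, |z|^2 = 0.1360
Iter 15: z = -0.3385 + 0.1600i, |z|^2 = 0.1402
Iter 16: z = -0.3360 + 0.1567i, |z|^2 = 0.1374

Answer: 17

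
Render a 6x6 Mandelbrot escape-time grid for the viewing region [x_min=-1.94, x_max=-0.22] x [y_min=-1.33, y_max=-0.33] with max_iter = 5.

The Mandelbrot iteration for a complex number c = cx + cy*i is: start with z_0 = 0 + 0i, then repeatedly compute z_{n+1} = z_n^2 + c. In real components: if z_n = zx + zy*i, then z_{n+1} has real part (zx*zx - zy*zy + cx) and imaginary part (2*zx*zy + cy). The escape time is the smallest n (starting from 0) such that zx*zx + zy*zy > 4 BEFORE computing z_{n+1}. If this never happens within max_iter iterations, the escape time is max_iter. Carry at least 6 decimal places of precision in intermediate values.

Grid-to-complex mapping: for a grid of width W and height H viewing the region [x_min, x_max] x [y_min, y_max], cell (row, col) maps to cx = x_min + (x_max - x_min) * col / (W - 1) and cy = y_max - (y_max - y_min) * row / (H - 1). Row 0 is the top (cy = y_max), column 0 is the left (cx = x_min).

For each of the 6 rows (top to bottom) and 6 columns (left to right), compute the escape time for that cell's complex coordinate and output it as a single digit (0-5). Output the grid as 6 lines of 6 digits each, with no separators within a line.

(row=0, col=0): c = -1.9400 + -0.3300i → escape time 3
(row=0, col=1): c = -1.5960 + -0.3300i → escape time 4
(row=0, col=2): c = -1.2520 + -0.3300i → escape time 5
(row=0, col=3): c = -0.9080 + -0.3300i → escape time 5
(row=0, col=4): c = -0.5640 + -0.3300i → escape time 5
(row=0, col=5): c = -0.2200 + -0.3300i → escape time 5
(row=1, col=0): c = -1.9400 + -0.5300i → escape time 1
(row=1, col=1): c = -1.5960 + -0.5300i → escape time 3
(row=1, col=2): c = -1.2520 + -0.5300i → escape time 4
(row=1, col=3): c = -0.9080 + -0.5300i → escape time 5
(row=1, col=4): c = -0.5640 + -0.5300i → escape time 5
(row=1, col=5): c = -0.2200 + -0.5300i → escape time 5
(row=2, col=0): c = -1.9400 + -0.7300i → escape time 1
(row=2, col=1): c = -1.5960 + -0.7300i → escape time 3
(row=2, col=2): c = -1.2520 + -0.7300i → escape time 3
(row=2, col=3): c = -0.9080 + -0.7300i → escape time 4
(row=2, col=4): c = -0.5640 + -0.7300i → escape time 5
(row=2, col=5): c = -0.2200 + -0.7300i → escape time 5
(row=3, col=0): c = -1.9400 + -0.9300i → escape time 1
(row=3, col=1): c = -1.5960 + -0.9300i → escape time 2
(row=3, col=2): c = -1.2520 + -0.9300i → escape time 3
(row=3, col=3): c = -0.9080 + -0.9300i → escape time 3
(row=3, col=4): c = -0.5640 + -0.9300i → escape time 4
(row=3, col=5): c = -0.2200 + -0.9300i → escape time 5
(row=4, col=0): c = -1.9400 + -1.1300i → escape time 1
(row=4, col=1): c = -1.5960 + -1.1300i → escape time 2
(row=4, col=2): c = -1.2520 + -1.1300i → escape time 3
(row=4, col=3): c = -0.9080 + -1.1300i → escape time 3
(row=4, col=4): c = -0.5640 + -1.1300i → escape time 3
(row=4, col=5): c = -0.2200 + -1.1300i → escape time 5
(row=5, col=0): c = -1.9400 + -1.3300i → escape time 1
(row=5, col=1): c = -1.5960 + -1.3300i → escape time 1
(row=5, col=2): c = -1.2520 + -1.3300i → escape time 2
(row=5, col=3): c = -0.9080 + -1.3300i → escape time 2
(row=5, col=4): c = -0.5640 + -1.3300i → escape time 2
(row=5, col=5): c = -0.2200 + -1.3300i → escape time 2

Answer: 345555
134555
133455
123345
123335
112222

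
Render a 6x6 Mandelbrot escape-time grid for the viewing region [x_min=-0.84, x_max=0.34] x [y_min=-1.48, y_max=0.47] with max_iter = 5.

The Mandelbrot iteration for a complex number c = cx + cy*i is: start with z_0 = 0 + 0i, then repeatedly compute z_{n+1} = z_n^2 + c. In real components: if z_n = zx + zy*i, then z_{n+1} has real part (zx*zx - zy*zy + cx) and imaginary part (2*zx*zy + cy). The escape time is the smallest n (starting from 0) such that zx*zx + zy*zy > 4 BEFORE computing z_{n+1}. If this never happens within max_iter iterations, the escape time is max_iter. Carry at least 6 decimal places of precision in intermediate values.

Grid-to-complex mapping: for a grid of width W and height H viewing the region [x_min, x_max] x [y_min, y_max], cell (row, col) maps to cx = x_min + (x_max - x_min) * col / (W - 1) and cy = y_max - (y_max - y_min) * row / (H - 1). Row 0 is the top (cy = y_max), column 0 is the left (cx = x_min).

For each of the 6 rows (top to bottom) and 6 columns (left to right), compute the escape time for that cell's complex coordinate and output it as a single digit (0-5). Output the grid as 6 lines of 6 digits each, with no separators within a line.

(row=0, col=0): c = -0.8400 + 0.4700i → escape time 5
(row=0, col=1): c = -0.6040 + 0.4700i → escape time 5
(row=0, col=2): c = -0.3680 + 0.4700i → escape time 5
(row=0, col=3): c = -0.1320 + 0.4700i → escape time 5
(row=0, col=4): c = 0.1040 + 0.4700i → escape time 5
(row=0, col=5): c = 0.3400 + 0.4700i → escape time 5
(row=1, col=0): c = -0.8400 + 0.0800i → escape time 5
(row=1, col=1): c = -0.6040 + 0.0800i → escape time 5
(row=1, col=2): c = -0.3680 + 0.0800i → escape time 5
(row=1, col=3): c = -0.1320 + 0.0800i → escape time 5
(row=1, col=4): c = 0.1040 + 0.0800i → escape time 5
(row=1, col=5): c = 0.3400 + 0.0800i → escape time 5
(row=2, col=0): c = -0.8400 + -0.3100i → escape time 5
(row=2, col=1): c = -0.6040 + -0.3100i → escape time 5
(row=2, col=2): c = -0.3680 + -0.3100i → escape time 5
(row=2, col=3): c = -0.1320 + -0.3100i → escape time 5
(row=2, col=4): c = 0.1040 + -0.3100i → escape time 5
(row=2, col=5): c = 0.3400 + -0.3100i → escape time 5
(row=3, col=0): c = -0.8400 + -0.7000i → escape time 4
(row=3, col=1): c = -0.6040 + -0.7000i → escape time 5
(row=3, col=2): c = -0.3680 + -0.7000i → escape time 5
(row=3, col=3): c = -0.1320 + -0.7000i → escape time 5
(row=3, col=4): c = 0.1040 + -0.7000i → escape time 5
(row=3, col=5): c = 0.3400 + -0.7000i → escape time 5
(row=4, col=0): c = -0.8400 + -1.0900i → escape time 3
(row=4, col=1): c = -0.6040 + -1.0900i → escape time 3
(row=4, col=2): c = -0.3680 + -1.0900i → escape time 4
(row=4, col=3): c = -0.1320 + -1.0900i → escape time 5
(row=4, col=4): c = 0.1040 + -1.0900i → escape time 4
(row=4, col=5): c = 0.3400 + -1.0900i → escape time 3
(row=5, col=0): c = -0.8400 + -1.4800i → escape time 2
(row=5, col=1): c = -0.6040 + -1.4800i → escape time 2
(row=5, col=2): c = -0.3680 + -1.4800i → escape time 2
(row=5, col=3): c = -0.1320 + -1.4800i → escape time 2
(row=5, col=4): c = 0.1040 + -1.4800i → escape time 2
(row=5, col=5): c = 0.3400 + -1.4800i → escape time 2

Answer: 555555
555555
555555
455555
334543
222222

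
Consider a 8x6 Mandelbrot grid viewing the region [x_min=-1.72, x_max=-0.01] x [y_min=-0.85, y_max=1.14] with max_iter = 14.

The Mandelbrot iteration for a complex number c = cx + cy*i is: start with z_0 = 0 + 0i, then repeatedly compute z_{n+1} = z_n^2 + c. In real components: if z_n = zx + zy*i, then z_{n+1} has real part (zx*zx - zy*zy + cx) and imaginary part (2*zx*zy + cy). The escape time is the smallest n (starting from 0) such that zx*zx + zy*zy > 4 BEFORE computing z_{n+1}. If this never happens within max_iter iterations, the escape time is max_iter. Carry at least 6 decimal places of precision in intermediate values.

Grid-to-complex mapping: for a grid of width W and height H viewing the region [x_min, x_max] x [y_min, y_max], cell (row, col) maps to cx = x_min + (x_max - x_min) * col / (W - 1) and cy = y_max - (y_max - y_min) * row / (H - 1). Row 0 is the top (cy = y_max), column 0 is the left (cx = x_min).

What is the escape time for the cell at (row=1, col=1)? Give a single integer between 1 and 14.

z_0 = 0 + 0i, c = -1.4757 + 0.7420i
Iter 1: z = -1.4757 + 0.7420i, |z|^2 = 2.7283
Iter 2: z = 0.1515 + -1.4480i, |z|^2 = 2.1195
Iter 3: z = -3.5494 + 0.3034i, |z|^2 = 12.6900
Escaped at iteration 3

Answer: 3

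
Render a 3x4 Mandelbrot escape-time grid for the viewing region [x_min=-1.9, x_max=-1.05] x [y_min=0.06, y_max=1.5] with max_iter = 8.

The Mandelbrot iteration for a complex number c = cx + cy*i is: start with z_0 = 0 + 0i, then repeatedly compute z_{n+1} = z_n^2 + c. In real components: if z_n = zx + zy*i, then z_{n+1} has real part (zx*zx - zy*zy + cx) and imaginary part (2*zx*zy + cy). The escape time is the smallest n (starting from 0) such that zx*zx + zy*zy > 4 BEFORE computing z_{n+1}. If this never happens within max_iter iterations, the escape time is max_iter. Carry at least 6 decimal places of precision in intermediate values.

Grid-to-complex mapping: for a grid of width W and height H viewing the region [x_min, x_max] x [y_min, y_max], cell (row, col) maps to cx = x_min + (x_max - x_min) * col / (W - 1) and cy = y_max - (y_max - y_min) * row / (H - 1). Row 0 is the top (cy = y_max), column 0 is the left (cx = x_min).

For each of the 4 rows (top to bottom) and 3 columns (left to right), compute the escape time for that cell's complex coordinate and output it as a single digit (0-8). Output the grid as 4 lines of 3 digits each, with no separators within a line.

Answer: 112
123
235
588

Derivation:
(row=0, col=0): c = -1.9000 + 1.5000i → escape time 1
(row=0, col=1): c = -1.4750 + 1.5000i → escape time 1
(row=0, col=2): c = -1.0500 + 1.5000i → escape time 2
(row=1, col=0): c = -1.9000 + 1.0200i → escape time 1
(row=1, col=1): c = -1.4750 + 1.0200i → escape time 2
(row=1, col=2): c = -1.0500 + 1.0200i → escape time 3
(row=2, col=0): c = -1.9000 + 0.5400i → escape time 2
(row=2, col=1): c = -1.4750 + 0.5400i → escape time 3
(row=2, col=2): c = -1.0500 + 0.5400i → escape time 5
(row=3, col=0): c = -1.9000 + 0.0600i → escape time 5
(row=3, col=1): c = -1.4750 + 0.0600i → escape time 8
(row=3, col=2): c = -1.0500 + 0.0600i → escape time 8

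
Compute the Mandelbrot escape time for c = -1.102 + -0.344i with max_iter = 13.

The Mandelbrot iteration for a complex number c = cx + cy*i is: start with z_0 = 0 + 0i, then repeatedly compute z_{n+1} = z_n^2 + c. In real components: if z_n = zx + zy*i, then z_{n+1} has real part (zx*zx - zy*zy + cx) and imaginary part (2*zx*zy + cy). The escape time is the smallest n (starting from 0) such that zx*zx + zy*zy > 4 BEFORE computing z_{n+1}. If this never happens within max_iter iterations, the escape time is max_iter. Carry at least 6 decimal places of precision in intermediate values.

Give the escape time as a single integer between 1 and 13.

Answer: 9

Derivation:
z_0 = 0 + 0i, c = -1.1020 + -0.3440i
Iter 1: z = -1.1020 + -0.3440i, |z|^2 = 1.3327
Iter 2: z = -0.0059 + 0.4142i, |z|^2 = 0.1716
Iter 3: z = -1.2735 + -0.3489i, |z|^2 = 1.7436
Iter 4: z = 0.3981 + 0.5447i, |z|^2 = 0.4552
Iter 5: z = -1.2402 + 0.0897i, |z|^2 = 1.5462
Iter 6: z = 0.4281 + -0.5664i, |z|^2 = 0.5041
Iter 7: z = -1.2395 + -0.8289i, |z|^2 = 2.2236
Iter 8: z = -0.2527 + 1.7110i, |z|^2 = 2.9914
Iter 9: z = -3.9656 + -1.2089i, |z|^2 = 17.1875
Escaped at iteration 9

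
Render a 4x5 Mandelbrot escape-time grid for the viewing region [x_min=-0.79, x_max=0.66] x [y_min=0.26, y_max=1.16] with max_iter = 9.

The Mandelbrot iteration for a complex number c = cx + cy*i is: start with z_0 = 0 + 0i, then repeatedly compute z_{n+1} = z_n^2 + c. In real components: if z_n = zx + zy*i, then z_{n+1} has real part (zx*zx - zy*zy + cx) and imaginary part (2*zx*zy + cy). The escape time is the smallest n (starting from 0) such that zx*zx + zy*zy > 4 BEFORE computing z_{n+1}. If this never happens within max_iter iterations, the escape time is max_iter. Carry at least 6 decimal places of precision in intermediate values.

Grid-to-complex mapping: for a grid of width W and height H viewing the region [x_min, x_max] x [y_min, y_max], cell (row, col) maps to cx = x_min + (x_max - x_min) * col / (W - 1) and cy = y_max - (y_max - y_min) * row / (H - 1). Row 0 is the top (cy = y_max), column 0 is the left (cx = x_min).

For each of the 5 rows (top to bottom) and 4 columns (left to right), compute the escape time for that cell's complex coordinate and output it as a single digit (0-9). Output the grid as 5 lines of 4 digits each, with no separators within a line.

(row=0, col=0): c = -0.7900 + 1.1600i → escape time 3
(row=0, col=1): c = -0.3067 + 1.1600i → escape time 4
(row=0, col=2): c = 0.1767 + 1.1600i → escape time 3
(row=0, col=3): c = 0.6600 + 1.1600i → escape time 2
(row=1, col=0): c = -0.7900 + 0.9350i → escape time 3
(row=1, col=1): c = -0.3067 + 0.9350i → escape time 5
(row=1, col=2): c = 0.1767 + 0.9350i → escape time 4
(row=1, col=3): c = 0.6600 + 0.9350i → escape time 2
(row=2, col=0): c = -0.7900 + 0.7100i → escape time 4
(row=2, col=1): c = -0.3067 + 0.7100i → escape time 9
(row=2, col=2): c = 0.1767 + 0.7100i → escape time 6
(row=2, col=3): c = 0.6600 + 0.7100i → escape time 3
(row=3, col=0): c = -0.7900 + 0.4850i → escape time 6
(row=3, col=1): c = -0.3067 + 0.4850i → escape time 9
(row=3, col=2): c = 0.1767 + 0.4850i → escape time 9
(row=3, col=3): c = 0.6600 + 0.4850i → escape time 3
(row=4, col=0): c = -0.7900 + 0.2600i → escape time 9
(row=4, col=1): c = -0.3067 + 0.2600i → escape time 9
(row=4, col=2): c = 0.1767 + 0.2600i → escape time 9
(row=4, col=3): c = 0.6600 + 0.2600i → escape time 3

Answer: 3432
3542
4963
6993
9993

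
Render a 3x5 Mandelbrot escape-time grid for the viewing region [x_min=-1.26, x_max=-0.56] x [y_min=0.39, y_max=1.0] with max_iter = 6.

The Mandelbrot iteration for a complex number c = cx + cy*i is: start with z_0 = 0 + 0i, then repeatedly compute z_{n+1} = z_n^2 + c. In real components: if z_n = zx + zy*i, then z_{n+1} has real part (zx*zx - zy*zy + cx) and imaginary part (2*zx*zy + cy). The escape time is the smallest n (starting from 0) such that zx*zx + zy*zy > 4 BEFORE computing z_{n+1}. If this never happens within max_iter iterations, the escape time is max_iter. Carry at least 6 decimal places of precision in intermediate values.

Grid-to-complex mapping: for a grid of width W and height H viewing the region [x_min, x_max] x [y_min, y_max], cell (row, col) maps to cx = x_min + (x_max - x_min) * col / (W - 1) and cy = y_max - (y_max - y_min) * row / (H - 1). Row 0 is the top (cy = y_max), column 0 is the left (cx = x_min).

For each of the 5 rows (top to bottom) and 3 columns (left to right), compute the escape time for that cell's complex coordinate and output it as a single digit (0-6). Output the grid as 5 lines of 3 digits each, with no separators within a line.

Answer: 334
334
346
456
666

Derivation:
(row=0, col=0): c = -1.2600 + 1.0000i → escape time 3
(row=0, col=1): c = -0.9100 + 1.0000i → escape time 3
(row=0, col=2): c = -0.5600 + 1.0000i → escape time 4
(row=1, col=0): c = -1.2600 + 0.8475i → escape time 3
(row=1, col=1): c = -0.9100 + 0.8475i → escape time 3
(row=1, col=2): c = -0.5600 + 0.8475i → escape time 4
(row=2, col=0): c = -1.2600 + 0.6950i → escape time 3
(row=2, col=1): c = -0.9100 + 0.6950i → escape time 4
(row=2, col=2): c = -0.5600 + 0.6950i → escape time 6
(row=3, col=0): c = -1.2600 + 0.5425i → escape time 4
(row=3, col=1): c = -0.9100 + 0.5425i → escape time 5
(row=3, col=2): c = -0.5600 + 0.5425i → escape time 6
(row=4, col=0): c = -1.2600 + 0.3900i → escape time 6
(row=4, col=1): c = -0.9100 + 0.3900i → escape time 6
(row=4, col=2): c = -0.5600 + 0.3900i → escape time 6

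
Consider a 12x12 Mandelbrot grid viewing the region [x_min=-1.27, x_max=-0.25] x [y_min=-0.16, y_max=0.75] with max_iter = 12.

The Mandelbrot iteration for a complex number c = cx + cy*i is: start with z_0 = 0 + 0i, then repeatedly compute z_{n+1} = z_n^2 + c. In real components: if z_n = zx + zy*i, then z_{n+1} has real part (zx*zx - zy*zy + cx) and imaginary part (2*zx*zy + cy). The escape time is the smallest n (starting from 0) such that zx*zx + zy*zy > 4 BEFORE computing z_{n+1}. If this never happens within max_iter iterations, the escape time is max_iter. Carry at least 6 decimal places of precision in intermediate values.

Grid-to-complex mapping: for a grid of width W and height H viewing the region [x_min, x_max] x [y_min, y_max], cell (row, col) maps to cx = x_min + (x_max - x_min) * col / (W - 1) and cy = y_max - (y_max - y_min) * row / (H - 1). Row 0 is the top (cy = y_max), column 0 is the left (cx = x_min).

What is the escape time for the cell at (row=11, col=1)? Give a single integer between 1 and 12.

Answer: 12

Derivation:
z_0 = 0 + 0i, c = -1.1773 + -0.1600i
Iter 1: z = -1.1773 + -0.1600i, |z|^2 = 1.4116
Iter 2: z = 0.1831 + 0.2167i, |z|^2 = 0.0805
Iter 3: z = -1.1907 + -0.0806i, |z|^2 = 1.4243
Iter 4: z = 0.2340 + 0.0320i, |z|^2 = 0.0558
Iter 5: z = -1.1235 + -0.1450i, |z|^2 = 1.2833
Iter 6: z = 0.0640 + 0.1658i, |z|^2 = 0.0316
Iter 7: z = -1.2007 + -0.1388i, |z|^2 = 1.4609
Iter 8: z = 0.2451 + 0.1732i, |z|^2 = 0.0901
Iter 9: z = -1.1472 + -0.0751i, |z|^2 = 1.3217
Iter 10: z = 0.1332 + 0.0123i, |z|^2 = 0.0179
Iter 11: z = -1.1597 + -0.1567i, |z|^2 = 1.3694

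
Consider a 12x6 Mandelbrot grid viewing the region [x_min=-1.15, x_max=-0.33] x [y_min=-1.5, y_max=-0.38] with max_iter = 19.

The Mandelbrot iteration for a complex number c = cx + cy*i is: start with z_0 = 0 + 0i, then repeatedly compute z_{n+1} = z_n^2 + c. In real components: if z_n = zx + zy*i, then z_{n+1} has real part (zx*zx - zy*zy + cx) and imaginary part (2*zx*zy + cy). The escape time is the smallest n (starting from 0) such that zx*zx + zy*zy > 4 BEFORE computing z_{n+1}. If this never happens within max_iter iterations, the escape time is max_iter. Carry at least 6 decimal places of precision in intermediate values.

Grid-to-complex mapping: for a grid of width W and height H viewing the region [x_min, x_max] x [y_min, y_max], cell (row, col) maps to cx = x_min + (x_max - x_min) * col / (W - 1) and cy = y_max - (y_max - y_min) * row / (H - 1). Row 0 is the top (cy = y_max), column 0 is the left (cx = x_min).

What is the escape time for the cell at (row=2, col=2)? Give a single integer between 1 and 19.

Answer: 3

Derivation:
z_0 = 0 + 0i, c = -1.0009 + -0.8280i
Iter 1: z = -1.0009 + -0.8280i, |z|^2 = 1.6874
Iter 2: z = -0.6847 + 0.8295i, |z|^2 = 1.1569
Iter 3: z = -1.2202 + -1.9639i, |z|^2 = 5.3457
Escaped at iteration 3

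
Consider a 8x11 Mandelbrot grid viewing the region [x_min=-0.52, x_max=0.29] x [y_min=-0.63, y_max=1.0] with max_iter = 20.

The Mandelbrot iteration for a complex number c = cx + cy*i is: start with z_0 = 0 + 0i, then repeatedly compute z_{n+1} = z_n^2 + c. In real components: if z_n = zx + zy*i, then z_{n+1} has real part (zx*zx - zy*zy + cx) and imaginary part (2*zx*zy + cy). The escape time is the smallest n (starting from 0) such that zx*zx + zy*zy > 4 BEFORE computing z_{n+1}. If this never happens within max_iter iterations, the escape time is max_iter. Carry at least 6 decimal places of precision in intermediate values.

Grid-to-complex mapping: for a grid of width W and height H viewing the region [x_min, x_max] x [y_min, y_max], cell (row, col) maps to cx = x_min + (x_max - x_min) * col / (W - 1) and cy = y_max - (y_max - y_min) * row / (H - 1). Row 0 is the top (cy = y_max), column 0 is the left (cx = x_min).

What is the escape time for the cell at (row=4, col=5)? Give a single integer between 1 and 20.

z_0 = 0 + 0i, c = 0.0586 + 0.3480i
Iter 1: z = 0.0586 + 0.3480i, |z|^2 = 0.1245
Iter 2: z = -0.0591 + 0.3888i, |z|^2 = 0.1546
Iter 3: z = -0.0891 + 0.3020i, |z|^2 = 0.0992
Iter 4: z = -0.0247 + 0.2942i, |z|^2 = 0.0872
Iter 5: z = -0.0274 + 0.3335i, |z|^2 = 0.1119
Iter 6: z = -0.0519 + 0.3297i, |z|^2 = 0.1114
Iter 7: z = -0.0475 + 0.3138i, |z|^2 = 0.1007
Iter 8: z = -0.0376 + 0.3182i, |z|^2 = 0.1027
Iter 9: z = -0.0413 + 0.3240i, |z|^2 = 0.1067
Iter 10: z = -0.0447 + 0.3213i, |z|^2 = 0.1052
Iter 11: z = -0.0426 + 0.3193i, |z|^2 = 0.1037
Iter 12: z = -0.0415 + 0.3208i, |z|^2 = 0.1046
Iter 13: z = -0.0426 + 0.3214i, |z|^2 = 0.1051
Iter 14: z = -0.0429 + 0.3206i, |z|^2 = 0.1046
Iter 15: z = -0.0424 + 0.3205i, |z|^2 = 0.1045
Iter 16: z = -0.0424 + 0.3208i, |z|^2 = 0.1047
Iter 17: z = -0.0426 + 0.3208i, |z|^2 = 0.1047
Iter 18: z = -0.0425 + 0.3207i, |z|^2 = 0.1047
Iter 19: z = -0.0425 + 0.3207i, |z|^2 = 0.1047

Answer: 20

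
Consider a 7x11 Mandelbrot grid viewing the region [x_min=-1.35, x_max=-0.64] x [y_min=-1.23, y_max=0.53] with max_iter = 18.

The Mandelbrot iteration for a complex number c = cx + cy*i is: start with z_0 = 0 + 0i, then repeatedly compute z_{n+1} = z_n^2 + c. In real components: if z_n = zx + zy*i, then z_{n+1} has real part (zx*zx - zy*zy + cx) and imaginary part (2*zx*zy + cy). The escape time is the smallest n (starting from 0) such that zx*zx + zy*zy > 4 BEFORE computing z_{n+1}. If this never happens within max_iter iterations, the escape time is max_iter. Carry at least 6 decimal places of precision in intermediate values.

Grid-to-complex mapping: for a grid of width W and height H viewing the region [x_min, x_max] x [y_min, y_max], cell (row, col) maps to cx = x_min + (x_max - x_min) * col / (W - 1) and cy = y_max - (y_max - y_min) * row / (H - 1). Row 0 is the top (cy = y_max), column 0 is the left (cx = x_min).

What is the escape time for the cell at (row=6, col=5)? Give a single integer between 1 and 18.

Answer: 6

Derivation:
z_0 = 0 + 0i, c = -0.7583 + -0.5260i
Iter 1: z = -0.7583 + -0.5260i, |z|^2 = 0.8517
Iter 2: z = -0.4599 + 0.2718i, |z|^2 = 0.2854
Iter 3: z = -0.6206 + -0.7760i, |z|^2 = 0.9874
Iter 4: z = -0.9753 + 0.4372i, |z|^2 = 1.1424
Iter 5: z = 0.0017 + -1.3789i, |z|^2 = 1.9013
Iter 6: z = -2.6596 + -0.5307i, |z|^2 = 7.3551
Escaped at iteration 6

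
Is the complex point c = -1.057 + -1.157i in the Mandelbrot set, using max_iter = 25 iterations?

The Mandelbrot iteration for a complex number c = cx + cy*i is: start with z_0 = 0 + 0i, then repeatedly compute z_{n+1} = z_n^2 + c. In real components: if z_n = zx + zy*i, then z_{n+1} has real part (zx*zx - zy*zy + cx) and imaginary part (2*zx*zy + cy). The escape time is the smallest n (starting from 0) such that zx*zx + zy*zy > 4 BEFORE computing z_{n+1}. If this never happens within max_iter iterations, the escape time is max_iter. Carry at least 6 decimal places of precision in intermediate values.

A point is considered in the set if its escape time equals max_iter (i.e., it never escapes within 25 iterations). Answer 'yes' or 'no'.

Answer: no

Derivation:
z_0 = 0 + 0i, c = -1.0570 + -1.1570i
Iter 1: z = -1.0570 + -1.1570i, |z|^2 = 2.4559
Iter 2: z = -1.2784 + 1.2889i, |z|^2 = 3.2956
Iter 3: z = -1.0840 + -4.4525i, |z|^2 = 20.9993
Escaped at iteration 3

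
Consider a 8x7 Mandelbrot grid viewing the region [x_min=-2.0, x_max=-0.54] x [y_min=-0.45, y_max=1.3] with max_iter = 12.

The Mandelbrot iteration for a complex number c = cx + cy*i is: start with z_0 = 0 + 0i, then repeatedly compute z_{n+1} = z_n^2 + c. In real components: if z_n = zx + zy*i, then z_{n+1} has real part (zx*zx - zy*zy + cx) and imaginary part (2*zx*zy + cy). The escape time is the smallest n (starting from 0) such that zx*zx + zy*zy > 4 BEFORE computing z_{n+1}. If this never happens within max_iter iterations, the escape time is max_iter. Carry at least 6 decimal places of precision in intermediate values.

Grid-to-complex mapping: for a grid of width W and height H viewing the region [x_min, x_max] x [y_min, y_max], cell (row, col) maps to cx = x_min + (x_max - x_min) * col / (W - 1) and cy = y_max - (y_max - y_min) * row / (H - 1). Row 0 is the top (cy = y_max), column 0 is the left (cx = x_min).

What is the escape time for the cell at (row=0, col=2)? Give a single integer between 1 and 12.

Answer: 1

Derivation:
z_0 = 0 + 0i, c = -1.5829 + 1.3000i
Iter 1: z = -1.5829 + 1.3000i, |z|^2 = 4.1954
Escaped at iteration 1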